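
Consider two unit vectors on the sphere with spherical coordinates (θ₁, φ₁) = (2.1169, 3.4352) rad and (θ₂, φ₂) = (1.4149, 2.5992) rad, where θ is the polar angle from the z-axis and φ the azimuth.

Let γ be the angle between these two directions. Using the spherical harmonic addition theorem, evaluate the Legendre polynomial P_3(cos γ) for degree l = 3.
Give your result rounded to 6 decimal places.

-0.442200

Expand P_3 via completeness: Σ_{m} conj(Y_{3,m}) at Ω₁ times Y_{3,m} at Ω₂ —
  m=-3: Y*=-0.165729-0.200812i  Y=+0.022666-0.401589i  product -0.084400+0.062003i
  m=-2: Y*=-0.322680-0.214753i  Y=+0.072333+0.136922i  product +0.006064-0.059716i
  m=-1: Y*=-0.092176-0.027869i  Y=+0.240480+0.144934i  product -0.018127-0.020061i
  m=+0: Y*=+0.320048-0.000000i  Y=-0.166840+0.000000i  product -0.053397+0.000000i
  m=+1: Y*=+0.092176-0.027869i  Y=-0.240480+0.144934i  product -0.018127+0.020061i
  m=+2: Y*=-0.322680+0.214753i  Y=+0.072333-0.136922i  product +0.006064+0.059716i
  m=+3: Y*=+0.165729-0.200812i  Y=-0.022666-0.401589i  product -0.084400-0.062003i
Σ over m = -0.246324+0.000000i; ×(4π/7) → -0.442200+0.000000i. Real part: -0.442200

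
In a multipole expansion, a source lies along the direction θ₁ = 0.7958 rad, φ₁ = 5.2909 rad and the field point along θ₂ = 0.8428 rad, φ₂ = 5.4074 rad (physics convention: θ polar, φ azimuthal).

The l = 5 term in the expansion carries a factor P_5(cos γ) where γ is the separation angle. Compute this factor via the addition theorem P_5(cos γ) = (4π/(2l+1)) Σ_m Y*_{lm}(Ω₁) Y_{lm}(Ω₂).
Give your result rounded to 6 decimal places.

Term-by-term m-sum for l=5 (normalisation 4π/11 = 1.142397):
  term(m=-5) = +0.007762-0.005113i   from Y*(Ω₁)=+0.021291+0.083717i, Y(Ω₂)=-0.035220-0.101674i
  term(m=-4) = +0.072488-0.036457i   from Y*(Ω₁)=-0.181038+0.196981i, Y(Ω₂)=-0.283676-0.107278i
  term(m=-3) = +0.173408-0.063201i   from Y*(Ω₁)=-0.423884-0.070468i, Y(Ω₂)=-0.373971+0.211269i
  term(m=-2) = +0.056935-0.013511i   from Y*(Ω₁)=-0.114085-0.259799i, Y(Ω₂)=-0.037078+0.202869i
  term(m=-1) = +0.048244-0.005646i   from Y*(Ω₁)=-0.102659+0.157201i, Y(Ω₂)=-0.165675-0.198700i
  term(m=+0) = +0.096728+0.000000i   from Y*(Ω₁)=-0.341269-0.000000i, Y(Ω₂)=-0.283436+0.000000i
  term(m=+1) = +0.048244+0.005646i   from Y*(Ω₁)=+0.102659+0.157201i, Y(Ω₂)=+0.165675-0.198700i
  term(m=+2) = +0.056935+0.013511i   from Y*(Ω₁)=-0.114085+0.259799i, Y(Ω₂)=-0.037078-0.202869i
  term(m=+3) = +0.173408+0.063201i   from Y*(Ω₁)=+0.423884-0.070468i, Y(Ω₂)=+0.373971+0.211269i
  term(m=+4) = +0.072488+0.036457i   from Y*(Ω₁)=-0.181038-0.196981i, Y(Ω₂)=-0.283676+0.107278i
  term(m=+5) = +0.007762+0.005113i   from Y*(Ω₁)=-0.021291+0.083717i, Y(Ω₂)=+0.035220-0.101674i
Accumulated sum +0.814402+0.000000i; after 4π/(2l+1) scaling, +0.930371+0.000000i ⇒ P_5 = 0.930371

0.930371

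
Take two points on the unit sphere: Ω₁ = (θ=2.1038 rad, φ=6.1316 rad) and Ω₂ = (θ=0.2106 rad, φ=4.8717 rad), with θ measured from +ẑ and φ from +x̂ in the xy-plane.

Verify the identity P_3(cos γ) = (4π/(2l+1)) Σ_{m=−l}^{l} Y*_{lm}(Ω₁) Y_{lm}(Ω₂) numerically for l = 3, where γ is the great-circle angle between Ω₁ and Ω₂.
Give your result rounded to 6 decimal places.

0.447116

Expand P_3 via completeness: Σ_{m} conj(Y_{3,m}) at Ω₁ times Y_{3,m} at Ω₂ —
  m=-3: Y*=0.23948 - 0.11709j  Y=-0.00175 - 0.00338j  product -0.00082 - 0.00061j
  m=-2: Y*=-0.36765 + 0.11501j  Y=-0.04148 + 0.01368j  product 0.01368 - 0.00980j
  m=-1: Y*=0.08006 - 0.01223j  Y=0.04053 + 0.25224j  product 0.00633 + 0.01970j
  m=+0: Y*=0.32407 + 0.00000j  Y=0.65012 + 0.00000j  product 0.21069 + 0.00000j
  m=+1: Y*=-0.08006 - 0.01223j  Y=-0.04053 + 0.25224j  product 0.00633 - 0.01970j
  m=+2: Y*=-0.36765 - 0.11501j  Y=-0.04148 - 0.01368j  product 0.01368 + 0.00980j
  m=+3: Y*=-0.23948 - 0.11709j  Y=0.00175 - 0.00338j  product -0.00082 + 0.00061j
Total Σ_m = 0.24906 + 0.00000j. Multiply by 1.795196: 0.44712 + 0.00000j. P_3(cos γ) = 0.447116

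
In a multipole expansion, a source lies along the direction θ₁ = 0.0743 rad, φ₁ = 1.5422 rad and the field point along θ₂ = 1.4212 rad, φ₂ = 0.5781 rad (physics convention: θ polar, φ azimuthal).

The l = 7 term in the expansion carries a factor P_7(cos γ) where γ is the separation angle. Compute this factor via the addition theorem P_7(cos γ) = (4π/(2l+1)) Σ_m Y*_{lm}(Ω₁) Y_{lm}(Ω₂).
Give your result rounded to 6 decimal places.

-0.291229

Addition theorem: P_7(cos γ) = (4π/15) Σ_m Y*_{lm}(Ω₁) Y_{lm}(Ω₂), m = −7…7:
  m=-7: -0.000000-0.000000i × -0.285475+0.363541i = +0.000000+0.000000i  (running Σ = +0.000000+0.000000i)
  m=-6: -0.000000+0.000000i × -0.246862+0.083732i = +0.000000-0.000000i  (running Σ = +0.000000-0.000000i)
  m=-5: +0.000001+0.000010i × +0.238984+0.061301i = -0.000000+0.000002i  (running Σ = -0.000000+0.000002i)
  m=-4: +0.000219-0.000025i × +0.191503+0.209056i = +0.000047+0.000041i  (running Σ = +0.000047+0.000043i)
  m=-3: -0.000306-0.003553i × -0.027938-0.169343i = -0.000593+0.000151i  (running Σ = -0.000546+0.000194i)
  m=-2: -0.040372+0.002312i × +0.115974-0.263514i = -0.004073+0.010907i  (running Σ = -0.004619+0.011101i)
  m=-1: +0.008357+0.292162i × -0.118534+0.077338i = -0.023586-0.033985i  (running Σ = -0.028205-0.022884i)
  m=0: +1.009707-0.000000i × -0.288419+0.000000i = -0.291219+0.000000i  (running Σ = -0.319424-0.022884i)
  m=1: -0.008357+0.292162i × +0.118534+0.077338i = -0.023586+0.033985i  (running Σ = -0.343010+0.011101i)
  m=2: -0.040372-0.002312i × +0.115974+0.263514i = -0.004073-0.010907i  (running Σ = -0.347083+0.000194i)
  m=3: +0.000306-0.003553i × +0.027938-0.169343i = -0.000593-0.000151i  (running Σ = -0.347676+0.000043i)
  m=4: +0.000219+0.000025i × +0.191503-0.209056i = +0.000047-0.000041i  (running Σ = -0.347629+0.000002i)
  m=5: -0.000001+0.000010i × -0.238984+0.061301i = -0.000000-0.000002i  (running Σ = -0.347629-0.000000i)
  m=6: -0.000000-0.000000i × -0.246862-0.083732i = +0.000000+0.000000i  (running Σ = -0.347629+0.000000i)
  m=7: +0.000000-0.000000i × +0.285475+0.363541i = +0.000000-0.000000i  (running Σ = -0.347629+0.000000i)
Σ over m = -0.347629+0.000000i; ×(4π/15) → -0.291229+0.000000i. Real part: -0.291229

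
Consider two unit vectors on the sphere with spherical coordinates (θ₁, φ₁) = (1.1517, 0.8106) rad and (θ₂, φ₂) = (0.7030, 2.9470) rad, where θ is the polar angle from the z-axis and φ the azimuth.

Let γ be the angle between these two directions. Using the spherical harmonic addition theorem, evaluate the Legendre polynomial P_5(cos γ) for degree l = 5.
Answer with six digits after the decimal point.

-0.011327

Addition theorem: P_5(cos γ) = (4π/11) Σ_m Y*_{lm}(Ω₁) Y_{lm}(Ω₂), m = −5…5:
  [-5]  conj(Y_{5,-5})(Ω₁) = (-0.180835, -0.233298) ; Y_{5,-5}(Ω₂) = (-0.029506, -0.043330) ; Δ = (-0.004773, 0.014719)
  [-4]  conj(Y_{5,-4})(Ω₁) = (-0.413722, -0.041848) ; Y_{5,-4}(Ω₂) = (0.139292, 0.137348) ; Δ = (-0.051881, -0.062653)
  [-3]  conj(Y_{5,-3})(Ω₁) = (-0.098072, 0.084260) ; Y_{5,-3}(Ω₂) = (-0.330584, -0.218378) ; Δ = (0.050821, -0.006438)
  [-2]  conj(Y_{5,-2})(Ω₁) = (0.014590, -0.289209) ; Y_{5,-2}(Ω₂) = (0.373044, 0.152986) ; Δ = (0.049687, -0.105655)
  [-1]  conj(Y_{5,-1})(Ω₁) = (-0.149681, -0.157422) ; Y_{5,-1}(Ω₂) = (0.007014, 0.001382) ; Δ = (-0.000832, -0.001311)
  [+0]  conj(Y_{5,0})(Ω₁) = (0.244422, -0.000000) ; Y_{5,0}(Ω₂) = (-0.392604, 0.000000) ; Δ = (-0.095961, 0.000000)
  [+1]  conj(Y_{5,1})(Ω₁) = (0.149681, -0.157422) ; Y_{5,1}(Ω₂) = (-0.007014, 0.001382) ; Δ = (-0.000832, 0.001311)
  [+2]  conj(Y_{5,2})(Ω₁) = (0.014590, 0.289209) ; Y_{5,2}(Ω₂) = (0.373044, -0.152986) ; Δ = (0.049687, 0.105655)
  [+3]  conj(Y_{5,3})(Ω₁) = (0.098072, 0.084260) ; Y_{5,3}(Ω₂) = (0.330584, -0.218378) ; Δ = (0.050821, 0.006438)
  [+4]  conj(Y_{5,4})(Ω₁) = (-0.413722, 0.041848) ; Y_{5,4}(Ω₂) = (0.139292, -0.137348) ; Δ = (-0.051881, 0.062653)
  [+5]  conj(Y_{5,5})(Ω₁) = (0.180835, -0.233298) ; Y_{5,5}(Ω₂) = (0.029506, -0.043330) ; Δ = (-0.004773, -0.014719)
Total Σ_m = (-0.009915, -0.000000). Multiply by 1.142397: (-0.011327, -0.000000). P_5(cos γ) = -0.011327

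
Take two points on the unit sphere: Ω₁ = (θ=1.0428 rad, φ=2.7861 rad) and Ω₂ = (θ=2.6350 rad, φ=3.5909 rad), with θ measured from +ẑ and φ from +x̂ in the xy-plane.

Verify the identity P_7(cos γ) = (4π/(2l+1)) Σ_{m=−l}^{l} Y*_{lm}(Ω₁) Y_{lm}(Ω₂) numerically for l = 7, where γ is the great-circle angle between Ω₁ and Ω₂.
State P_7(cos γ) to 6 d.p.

0.264890

Summing Y*_{l m}(θ₁,φ₁)·Y_{l m}(θ₂,φ₂) over m ∈ [−7, 7]; prefactor 4π/(2·7+1) = 0.837758:
  [-7]  conj(Y_{7,-7})(Ω₁) = (0.142521, 0.109054) ; Y_{7,-7}(Ω₂) = (0.003166, -0.000011) ; Δ = (0.000452, 0.000344)
  [-6]  conj(Y_{7,-6})(Ω₁) = (-0.208739, -0.331351) ; Y_{7,-6}(Ω₂) = (0.019260, 0.009203) ; Δ = (-0.000971, -0.008303)
  [-5]  conj(Y_{7,-5})(Ω₁) = (0.083277, 0.397202) ; Y_{7,-5}(Ω₂) = (0.055171, 0.068823) ; Δ = (-0.022742, 0.027646)
  [-4]  conj(Y_{7,-4})(Ω₁) = (0.009146, -0.061000) ; Y_{7,-4}(Ω₂) = (0.055407, 0.240497) ; Δ = (0.015177, -0.001180)
  [-3]  conj(Y_{7,-3})(Ω₁) = (0.156419, -0.283407) ; Y_{7,-3}(Ω₂) = (-0.100928, 0.445326) ; Δ = (0.110421, 0.098261)
  [-2]  conj(Y_{7,-2})(Ω₁) = (-0.165229, 0.142302) ; Y_{7,-2}(Ω₂) = (-0.290633, 0.365203) ; Δ = (-0.003948, -0.101700)
  [-1]  conj(Y_{7,-1})(Ω₁) = (-0.227113, 0.084319) ; Y_{7,-1}(Ω₂) = (-0.016634, 0.008021) ; Δ = (0.003101, -0.003224)
  [+0]  conj(Y_{7,0})(Ω₁) = (0.251893, -0.000000) ; Y_{7,0}(Ω₂) = (0.449429, 0.000000) ; Δ = (0.113208, 0.000000)
  [+1]  conj(Y_{7,1})(Ω₁) = (0.227113, 0.084319) ; Y_{7,1}(Ω₂) = (0.016634, 0.008021) ; Δ = (0.003101, 0.003224)
  [+2]  conj(Y_{7,2})(Ω₁) = (-0.165229, -0.142302) ; Y_{7,2}(Ω₂) = (-0.290633, -0.365203) ; Δ = (-0.003948, 0.101700)
  [+3]  conj(Y_{7,3})(Ω₁) = (-0.156419, -0.283407) ; Y_{7,3}(Ω₂) = (0.100928, 0.445326) ; Δ = (0.110421, -0.098261)
  [+4]  conj(Y_{7,4})(Ω₁) = (0.009146, 0.061000) ; Y_{7,4}(Ω₂) = (0.055407, -0.240497) ; Δ = (0.015177, 0.001180)
  [+5]  conj(Y_{7,5})(Ω₁) = (-0.083277, 0.397202) ; Y_{7,5}(Ω₂) = (-0.055171, 0.068823) ; Δ = (-0.022742, -0.027646)
  [+6]  conj(Y_{7,6})(Ω₁) = (-0.208739, 0.331351) ; Y_{7,6}(Ω₂) = (0.019260, -0.009203) ; Δ = (-0.000971, 0.008303)
  [+7]  conj(Y_{7,7})(Ω₁) = (-0.142521, 0.109054) ; Y_{7,7}(Ω₂) = (-0.003166, -0.000011) ; Δ = (0.000452, -0.000344)
Σ over m = (0.316190, 0.000000); ×(4π/15) → (0.264890, 0.000000). Real part: 0.264890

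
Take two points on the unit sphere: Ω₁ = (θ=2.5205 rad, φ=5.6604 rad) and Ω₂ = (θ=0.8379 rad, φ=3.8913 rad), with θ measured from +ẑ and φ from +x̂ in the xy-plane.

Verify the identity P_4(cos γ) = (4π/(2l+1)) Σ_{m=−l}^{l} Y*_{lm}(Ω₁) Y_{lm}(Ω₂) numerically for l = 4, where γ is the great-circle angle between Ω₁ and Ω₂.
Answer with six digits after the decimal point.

Expand P_4 via completeness: Σ_{m} conj(Y_{4,m}) at Ω₁ times Y_{4,m} at Ω₂ —
  m=-4: Y*=(-0.040385, -0.030730)  Y=(-0.133666, -0.019213)  product (0.004808, 0.004883)
  m=-3: Y*=(0.058811, 0.191775)  Y=(0.215738, 0.267700)  product (-0.038650, 0.057117)
  m=-2: Y*=(0.131375, -0.389607)  Y=(0.028114, -0.393188)  product (-0.149496, -0.062609)
  m=-1: Y*=(-0.296339, 0.212808)  Y=(-0.022927, 0.021346)  product (0.002251, -0.011205)
  m=+0: Y*=(-0.162046, -0.000000)  Y=(-0.361353, 0.000000)  product (0.058556, 0.000000)
  m=+1: Y*=(0.296339, 0.212808)  Y=(0.022927, 0.021346)  product (0.002251, 0.011205)
  m=+2: Y*=(0.131375, 0.389607)  Y=(0.028114, 0.393188)  product (-0.149496, 0.062609)
  m=+3: Y*=(-0.058811, 0.191775)  Y=(-0.215738, 0.267700)  product (-0.038650, -0.057117)
  m=+4: Y*=(-0.040385, 0.030730)  Y=(-0.133666, 0.019213)  product (0.004808, -0.004883)
Accumulated sum (-0.303618, 0.000000); after 4π/(2l+1) scaling, (-0.423931, 0.000000) ⇒ P_4 = -0.423931

-0.423931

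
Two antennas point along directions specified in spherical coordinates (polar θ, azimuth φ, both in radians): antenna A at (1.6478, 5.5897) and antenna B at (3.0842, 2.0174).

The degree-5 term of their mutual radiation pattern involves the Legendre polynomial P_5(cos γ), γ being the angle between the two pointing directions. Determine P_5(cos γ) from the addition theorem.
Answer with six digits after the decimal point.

0.046428

Addition theorem: P_5(cos γ) = (4π/11) Σ_m Y*_{lm}(Ω₁) Y_{lm}(Ω₂), m = −5…5:
  m=-5: (-0.433235, 0.146380) × (-0.000000, 0.000000) = (0.000000, -0.000000)  (running Σ = (0.000000, -0.000000))
  m=-4: (0.104119, 0.040103) × (0.000003, 0.000015) = (-0.000000, 0.000002)  (running Σ = (-0.000000, 0.000002))
  m=-3: (0.158373, 0.283360) × (0.000507, 0.000119) = (0.000046, 0.000162)  (running Σ = (0.000046, 0.000164))
  m=-2: (0.023270, -0.125157) × (0.006946, -0.008632) = (-0.000919, -0.001070)  (running Σ = (-0.000872, -0.000906))
  m=-1: (0.225409, -0.187363) × (-0.062749, -0.131036) = (-0.038695, -0.017780)  (running Σ = (-0.039568, -0.018686))
  m=0: (-0.131244, -0.000000) × (-0.912628, 0.000000) = (0.119777, 0.000000)  (running Σ = (0.080209, -0.018686))
  m=1: (-0.225409, -0.187363) × (0.062749, -0.131036) = (-0.038695, 0.017780)  (running Σ = (0.041513, -0.000906))
  m=2: (0.023270, 0.125157) × (0.006946, 0.008632) = (-0.000919, 0.001070)  (running Σ = (0.040595, 0.000164))
  m=3: (-0.158373, 0.283360) × (-0.000507, 0.000119) = (0.000046, -0.000162)  (running Σ = (0.040641, 0.000002))
  m=4: (0.104119, -0.040103) × (0.000003, -0.000015) = (-0.000000, -0.000002)  (running Σ = (0.040641, -0.000000))
  m=5: (0.433235, 0.146380) × (0.000000, 0.000000) = (0.000000, 0.000000)  (running Σ = (0.040641, 0.000000))
Accumulated sum (0.040641, 0.000000); after 4π/(2l+1) scaling, (0.046428, 0.000000) ⇒ P_5 = 0.046428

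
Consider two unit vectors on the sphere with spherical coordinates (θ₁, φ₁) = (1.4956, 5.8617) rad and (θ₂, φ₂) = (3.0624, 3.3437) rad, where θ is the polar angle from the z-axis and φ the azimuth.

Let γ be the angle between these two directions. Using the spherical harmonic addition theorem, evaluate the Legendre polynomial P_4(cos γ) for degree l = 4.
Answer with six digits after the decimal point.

Summing Y*_{l m}(θ₁,φ₁)·Y_{l m}(θ₂,φ₂) over m ∈ [−4, 4]; prefactor 4π/(2·4+1) = 1.396263:
  [-4]  conj(Y_{4,-4})(Ω₁) = (-0.050271, -0.434654) ; Y_{4,-4}(Ω₂) = (0.000012, -0.000013) ; Δ = (-0.000006, -0.000005)
  [-3]  conj(Y_{4,-3})(Ω₁) = (0.028118, -0.088897) ; Y_{4,-3}(Ω₂) = (0.000508, -0.000352) ; Δ = (-0.000017, -0.000055)
  [-2]  conj(Y_{4,-2})(Ω₁) = (-0.212543, 0.238541) ; Y_{4,-2}(Ω₂) = (0.011465, -0.004904) ; Δ = (-0.001267, 0.003777)
  [-1]  conj(Y_{4,-1})(Ω₁) = (-0.095739, 0.042925) ; Y_{4,-1}(Ω₂) = (0.144596, -0.029628) ; Δ = (-0.012572, 0.009043)
  [+0]  conj(Y_{4,0})(Ω₁) = (0.299563, -0.000000) ; Y_{4,0}(Ω₂) = (0.819948, 0.000000) ; Δ = (0.245626, 0.000000)
  [+1]  conj(Y_{4,1})(Ω₁) = (0.095739, 0.042925) ; Y_{4,1}(Ω₂) = (-0.144596, -0.029628) ; Δ = (-0.012572, -0.009043)
  [+2]  conj(Y_{4,2})(Ω₁) = (-0.212543, -0.238541) ; Y_{4,2}(Ω₂) = (0.011465, 0.004904) ; Δ = (-0.001267, -0.003777)
  [+3]  conj(Y_{4,3})(Ω₁) = (-0.028118, -0.088897) ; Y_{4,3}(Ω₂) = (-0.000508, -0.000352) ; Δ = (-0.000017, 0.000055)
  [+4]  conj(Y_{4,4})(Ω₁) = (-0.050271, 0.434654) ; Y_{4,4}(Ω₂) = (0.000012, 0.000013) ; Δ = (-0.000006, 0.000005)
Total Σ_m = (0.217903, 0.000000). Multiply by 1.396263: (0.304250, 0.000000). P_4(cos γ) = 0.304250

0.304250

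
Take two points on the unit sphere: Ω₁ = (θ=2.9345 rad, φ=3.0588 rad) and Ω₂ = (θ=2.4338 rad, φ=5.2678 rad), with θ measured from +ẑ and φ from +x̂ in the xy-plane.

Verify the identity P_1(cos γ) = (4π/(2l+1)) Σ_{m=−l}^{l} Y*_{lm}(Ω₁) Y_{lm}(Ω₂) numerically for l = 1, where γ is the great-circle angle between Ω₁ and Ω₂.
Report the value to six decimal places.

0.663922

Addition theorem: P_1(cos γ) = (4π/3) Σ_m Y*_{lm}(Ω₁) Y_{lm}(Ω₂), m = −1…1:
  m=-1: -0.070796+0.005875i × +0.118444+0.190861i = -0.009507-0.012816i  (running Σ = -0.009507-0.012816i)
  m=0: -0.478162-0.000000i × -0.371240+0.000000i = +0.177513+0.000000i  (running Σ = +0.168006-0.012816i)
  m=1: +0.070796+0.005875i × -0.118444+0.190861i = -0.009507+0.012816i  (running Σ = +0.158500+0.000000i)
Accumulated sum +0.158500+0.000000i; after 4π/(2l+1) scaling, +0.663922+0.000000i ⇒ P_1 = 0.663922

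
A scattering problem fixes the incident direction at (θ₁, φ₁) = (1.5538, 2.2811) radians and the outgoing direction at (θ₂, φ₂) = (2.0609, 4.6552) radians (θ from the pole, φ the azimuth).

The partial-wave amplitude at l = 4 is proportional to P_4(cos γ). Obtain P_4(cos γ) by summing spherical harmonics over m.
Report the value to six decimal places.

-0.427545

Expand P_4 via completeness: Σ_{m} conj(Y_{4,m}) at Ω₁ times Y_{4,m} at Ω₂ —
  [-4]  conj(Y_{4,-4})(Ω₁) = (-0.422474, 0.130862) ; Y_{4,-4}(Ω₂) = (0.261165, 0.060807) ; Δ = (-0.118293, 0.008487)
  [-3]  conj(Y_{4,-3})(Ω₁) = (0.018014, 0.011297) ; Y_{4,-3}(Ω₂) = (-0.069084, 0.398706) ; Δ = (-0.005749, 0.006402)
  [-2]  conj(Y_{4,-2})(Ω₁) = (0.049937, 0.329993) ; Y_{4,-2}(Ω₂) = (-0.142550, -0.016376) ; Δ = (-0.001715, -0.047858)
  [-1]  conj(Y_{4,-1})(Ω₁) = (0.015716, -0.018273) ; Y_{4,-1}(Ω₂) = (-0.016272, 0.284224) ; Δ = (0.004938, 0.004764)
  [+0]  conj(Y_{4,0})(Ω₁) = (0.316440, -0.000000) ; Y_{4,0}(Ω₂) = (-0.204050, 0.000000) ; Δ = (-0.064570, 0.000000)
  [+1]  conj(Y_{4,1})(Ω₁) = (-0.015716, -0.018273) ; Y_{4,1}(Ω₂) = (0.016272, 0.284224) ; Δ = (0.004938, -0.004764)
  [+2]  conj(Y_{4,2})(Ω₁) = (0.049937, -0.329993) ; Y_{4,2}(Ω₂) = (-0.142550, 0.016376) ; Δ = (-0.001715, 0.047858)
  [+3]  conj(Y_{4,3})(Ω₁) = (-0.018014, 0.011297) ; Y_{4,3}(Ω₂) = (0.069084, 0.398706) ; Δ = (-0.005749, -0.006402)
  [+4]  conj(Y_{4,4})(Ω₁) = (-0.422474, -0.130862) ; Y_{4,4}(Ω₂) = (0.261165, -0.060807) ; Δ = (-0.118293, -0.008487)
Total Σ_m = (-0.306206, -0.000000). Multiply by 1.396263: (-0.427545, -0.000000). P_4(cos γ) = -0.427545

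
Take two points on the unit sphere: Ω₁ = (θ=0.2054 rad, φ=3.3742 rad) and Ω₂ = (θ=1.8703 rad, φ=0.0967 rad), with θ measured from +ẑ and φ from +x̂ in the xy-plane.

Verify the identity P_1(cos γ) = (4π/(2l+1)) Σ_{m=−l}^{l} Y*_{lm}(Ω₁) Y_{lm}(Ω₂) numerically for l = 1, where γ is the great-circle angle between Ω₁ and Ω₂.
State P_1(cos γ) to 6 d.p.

Expand P_1 via completeness: Σ_{m} conj(Y_{1,m}) at Ω₁ times Y_{1,m} at Ω₂ —
  term(m=-1) = (-0.023047, -0.003152)   from Y*(Ω₁)=(-0.068569, -0.016244), Y(Ω₂)=(0.328572, -0.031872)
  term(m=+0) = (-0.068956, 0.000000)   from Y*(Ω₁)=(0.478332, -0.000000), Y(Ω₂)=(-0.144160, 0.000000)
  term(m=+1) = (-0.023047, 0.003152)   from Y*(Ω₁)=(0.068569, -0.016244), Y(Ω₂)=(-0.328572, -0.031872)
Accumulated sum (-0.115051, 0.000000); after 4π/(2l+1) scaling, (-0.481926, 0.000000) ⇒ P_1 = -0.481926

-0.481926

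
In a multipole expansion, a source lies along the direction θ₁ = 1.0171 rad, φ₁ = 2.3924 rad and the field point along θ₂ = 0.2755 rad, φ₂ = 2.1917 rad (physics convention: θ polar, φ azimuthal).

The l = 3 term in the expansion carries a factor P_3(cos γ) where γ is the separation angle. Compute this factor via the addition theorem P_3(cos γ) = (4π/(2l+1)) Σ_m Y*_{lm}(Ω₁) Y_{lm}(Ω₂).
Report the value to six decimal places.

-0.115564

Summing Y*_{l m}(θ₁,φ₁)·Y_{l m}(θ₂,φ₂) over m ∈ [−3, 3]; prefactor 4π/(2·3+1) = 1.795196:
  [-3]  conj(Y_{3,-3})(Ω₁) = +0.160805+0.200167i ; Y_{3,-3}(Ω₂) = +0.008043-0.002417i ; Δ = +0.001777+0.001221i
  [-2]  conj(Y_{3,-2})(Ω₁) = +0.028129-0.387786i ; Y_{3,-2}(Ω₂) = -0.023512+0.068871i ; Δ = +0.026046+0.011055i
  [-1]  conj(Y_{3,-1})(Ω₁) = -0.076995+0.071612i ; Y_{3,-1}(Ω₂) = -0.185660-0.259564i ; Δ = +0.032883+0.006690i
  [+0]  conj(Y_{3,0})(Ω₁) = -0.317398-0.000000i ; Y_{3,0}(Ω₂) = +0.585340+0.000000i ; Δ = -0.185786-0.000000i
  [+1]  conj(Y_{3,1})(Ω₁) = +0.076995+0.071612i ; Y_{3,1}(Ω₂) = +0.185660-0.259564i ; Δ = +0.032883-0.006690i
  [+2]  conj(Y_{3,2})(Ω₁) = +0.028129+0.387786i ; Y_{3,2}(Ω₂) = -0.023512-0.068871i ; Δ = +0.026046-0.011055i
  [+3]  conj(Y_{3,3})(Ω₁) = -0.160805+0.200167i ; Y_{3,3}(Ω₂) = -0.008043-0.002417i ; Δ = +0.001777-0.001221i
Total Σ_m = -0.064374-0.000000i. Multiply by 1.795196: -0.115564-0.000000i. P_3(cos γ) = -0.115564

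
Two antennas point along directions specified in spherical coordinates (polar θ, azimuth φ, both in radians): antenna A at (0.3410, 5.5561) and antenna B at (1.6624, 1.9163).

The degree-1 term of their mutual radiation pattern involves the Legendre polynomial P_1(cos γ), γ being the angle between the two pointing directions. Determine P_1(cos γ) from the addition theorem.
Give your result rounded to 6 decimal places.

Term-by-term m-sum for l=1 (normalisation 4π/3 = 4.188790):
  m=-1: (0.086324, -0.076801) × (-0.116518, -0.323714) = (-0.034920, -0.018996)  (running Σ = (-0.034920, -0.018996))
  m=0: (0.460469, -0.000000) × (-0.044695, 0.000000) = (-0.020581, 0.000000)  (running Σ = (-0.055501, -0.018996))
  m=1: (-0.086324, -0.076801) × (0.116518, -0.323714) = (-0.034920, 0.018996)  (running Σ = (-0.090421, 0.000000))
Total Σ_m = (-0.090421, 0.000000). Multiply by 4.188790: (-0.378753, 0.000000). P_1(cos γ) = -0.378753

-0.378753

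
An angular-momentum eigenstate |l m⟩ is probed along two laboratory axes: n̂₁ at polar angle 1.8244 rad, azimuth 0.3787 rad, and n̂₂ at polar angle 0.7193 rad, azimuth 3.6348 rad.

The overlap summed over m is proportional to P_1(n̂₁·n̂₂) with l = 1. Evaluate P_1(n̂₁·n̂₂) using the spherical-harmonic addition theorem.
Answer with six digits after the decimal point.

-0.822347

Term-by-term m-sum for l=1 (normalisation 4π/3 = 4.188790):
  term(m=-1) = (-0.075631, 0.008698)   from Y*(Ω₁)=(0.310747, 0.123648), Y(Ω₂)=(-0.200502, 0.107773)
  term(m=+0) = (-0.045058, -0.000000)   from Y*(Ω₁)=(-0.122587, -0.000000), Y(Ω₂)=(0.367560, 0.000000)
  term(m=+1) = (-0.075631, -0.008698)   from Y*(Ω₁)=(-0.310747, 0.123648), Y(Ω₂)=(0.200502, 0.107773)
Σ over m = (-0.196321, 0.000000); ×(4π/3) → (-0.822347, 0.000000). Real part: -0.822347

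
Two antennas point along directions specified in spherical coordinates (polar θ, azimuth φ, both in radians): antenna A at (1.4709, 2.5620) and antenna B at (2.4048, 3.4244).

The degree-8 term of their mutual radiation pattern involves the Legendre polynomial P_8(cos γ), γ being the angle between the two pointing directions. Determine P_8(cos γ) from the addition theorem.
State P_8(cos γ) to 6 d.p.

Addition theorem: P_8(cos γ) = (4π/17) Σ_m Y*_{lm}(Ω₁) Y_{lm}(Ω₂), m = −8…8:
  m=-8: Y*=-0.03743 + 0.49381j  Y=-0.01366 - 0.01649j  product 0.00866 - 0.00613j
  m=-7: Y*=0.12098 - 0.15743j  Y=-0.03753 - 0.08663j  product -0.01818 - 0.00457j
  m=-6: Y*=0.29342 - 0.10246j  Y=-0.03147 - 0.24838j  product -0.03468 - 0.06965j
  m=-5: Y*=-0.21882 - 0.05439j  Y=0.06732 - 0.42591j  product -0.03790 + 0.08954j
  m=-4: Y*=-0.16859 - 0.18185j  Y=0.18473 - 0.39284j  product -0.10258 + 0.03263j
  m=-3: Y*=0.03939 + 0.23227j  Y=0.06134 - 0.06960j  product 0.01858 + 0.01150j
  m=-2: Y*=-0.08762 + 0.20071j  Y=-0.28568 + 0.18135j  product -0.01137 - 0.07323j
  m=-1: Y*=0.20017 - 0.13103j  Y=-0.25774 + 0.07490j  product -0.04178 + 0.04876j
  m=+0: Y*=0.21028 + 0.00000j  Y=0.26392 + 0.00000j  product 0.05550 + 0.00000j
  m=+1: Y*=-0.20017 - 0.13103j  Y=0.25774 + 0.07490j  product -0.04178 - 0.04876j
  m=+2: Y*=-0.08762 - 0.20071j  Y=-0.28568 - 0.18135j  product -0.01137 + 0.07323j
  m=+3: Y*=-0.03939 + 0.23227j  Y=-0.06134 - 0.06960j  product 0.01858 - 0.01150j
  m=+4: Y*=-0.16859 + 0.18185j  Y=0.18473 + 0.39284j  product -0.10258 - 0.03263j
  m=+5: Y*=0.21882 - 0.05439j  Y=-0.06732 - 0.42591j  product -0.03790 - 0.08954j
  m=+6: Y*=0.29342 + 0.10246j  Y=-0.03147 + 0.24838j  product -0.03468 + 0.06965j
  m=+7: Y*=-0.12098 - 0.15743j  Y=0.03753 - 0.08663j  product -0.01818 + 0.00457j
  m=+8: Y*=-0.03743 - 0.49381j  Y=-0.01366 + 0.01649j  product 0.00866 + 0.00613j
Σ over m = -0.38301 - 0.00000j; ×(4π/17) → -0.28312 - 0.00000j. Real part: -0.283120

-0.283120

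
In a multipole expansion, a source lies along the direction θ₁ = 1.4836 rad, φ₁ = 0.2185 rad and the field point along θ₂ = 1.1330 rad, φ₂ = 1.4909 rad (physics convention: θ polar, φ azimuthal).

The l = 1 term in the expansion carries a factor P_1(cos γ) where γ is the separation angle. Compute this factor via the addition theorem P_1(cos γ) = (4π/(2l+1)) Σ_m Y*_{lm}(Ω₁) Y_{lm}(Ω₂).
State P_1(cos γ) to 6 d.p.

Addition theorem: P_1(cos γ) = (4π/3) Σ_m Y*_{lm}(Ω₁) Y_{lm}(Ω₂), m = −1…1:
  m=-1: Y*=+0.335998+0.074607i  Y=+0.024974-0.311912i  product +0.031662-0.102939i
  m=+0: Y*=+0.042550-0.000000i  Y=+0.207140+0.000000i  product +0.008814+0.000000i
  m=+1: Y*=-0.335998+0.074607i  Y=-0.024974-0.311912i  product +0.031662+0.102939i
Accumulated sum +0.072138+0.000000i; after 4π/(2l+1) scaling, +0.302169+0.000000i ⇒ P_1 = 0.302169

0.302169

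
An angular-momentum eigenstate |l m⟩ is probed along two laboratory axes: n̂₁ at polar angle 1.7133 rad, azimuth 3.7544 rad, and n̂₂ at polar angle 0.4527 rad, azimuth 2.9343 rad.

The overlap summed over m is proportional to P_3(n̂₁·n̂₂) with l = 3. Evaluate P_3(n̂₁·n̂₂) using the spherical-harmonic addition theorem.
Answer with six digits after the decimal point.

Term-by-term m-sum for l=3 (normalisation 4π/7 = 1.795196):
  m=-3: Y*=+0.107010-0.390259i  Y=-0.028377-0.020339i  product -0.010974+0.008898i
  m=-2: Y*=-0.048122-0.133828i  Y=+0.160930+0.070824i  product +0.001734-0.024945i
  m=-1: Y*=+0.235301+0.165442i  Y=-0.421001-0.088542i  product -0.084414-0.090485i
  m=+0: Y*=+0.153653-0.000000i  Y=+0.350160+0.000000i  product +0.053803+0.000000i
  m=+1: Y*=-0.235301+0.165442i  Y=+0.421001-0.088542i  product -0.084414+0.090485i
  m=+2: Y*=-0.048122+0.133828i  Y=+0.160930-0.070824i  product +0.001734+0.024945i
  m=+3: Y*=-0.107010-0.390259i  Y=+0.028377-0.020339i  product -0.010974-0.008898i
Total Σ_m = -0.133504+0.000000i. Multiply by 1.795196: -0.239666+0.000000i. P_3(cos γ) = -0.239666

-0.239666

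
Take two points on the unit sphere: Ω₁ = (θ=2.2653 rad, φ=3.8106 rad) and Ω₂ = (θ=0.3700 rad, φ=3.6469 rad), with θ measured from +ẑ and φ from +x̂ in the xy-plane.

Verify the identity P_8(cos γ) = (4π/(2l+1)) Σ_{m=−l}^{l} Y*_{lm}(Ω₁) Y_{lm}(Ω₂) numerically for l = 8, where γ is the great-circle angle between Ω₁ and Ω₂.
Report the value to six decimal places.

-0.264464

Expand P_8 via completeness: Σ_{m} conj(Y_{8,m}) at Ω₁ times Y_{8,m} at Ω₂ —
  m=-8: Y*=+0.037382-0.050243i  Y=-0.000094+0.000118i  product +0.000002+0.000009i
  m=-7: Y*=-0.006120-0.208556i  Y=+0.001434-0.000599i  product -0.000134-0.000295i
  m=-6: Y*=-0.256201-0.305196i  Y=-0.010072-0.001110i  product +0.002242+0.003358i
  m=-5: Y*=-0.429194-0.088542i  Y=+0.038435+0.027153i  product -0.014092-0.015057i
  m=-4: Y*=-0.132313+0.066474i  Y=-0.069286-0.143274i  product +0.018691+0.014351i
  m=-3: Y*=+0.118556-0.254315i  Y=-0.020840+0.379393i  product +0.094015+0.050279i
  m=-2: Y*=-0.072387-0.305328i  Y=+0.303803-0.484378i  product -0.169886-0.057697i
  m=-1: Y*=+0.115704+0.091480i  Y=-0.293859+0.162567i  product -0.048872-0.008073i
  m=+0: Y*=+0.338360-0.000000i  Y=-0.359689+0.000000i  product -0.121705+0.000000i
  m=+1: Y*=-0.115704+0.091480i  Y=+0.293859+0.162567i  product -0.048872+0.008073i
  m=+2: Y*=-0.072387+0.305328i  Y=+0.303803+0.484378i  product -0.169886+0.057697i
  m=+3: Y*=-0.118556-0.254315i  Y=+0.020840+0.379393i  product +0.094015-0.050279i
  m=+4: Y*=-0.132313-0.066474i  Y=-0.069286+0.143274i  product +0.018691-0.014351i
  m=+5: Y*=+0.429194-0.088542i  Y=-0.038435+0.027153i  product -0.014092+0.015057i
  m=+6: Y*=-0.256201+0.305196i  Y=-0.010072+0.001110i  product +0.002242-0.003358i
  m=+7: Y*=+0.006120-0.208556i  Y=-0.001434-0.000599i  product -0.000134+0.000295i
  m=+8: Y*=+0.037382+0.050243i  Y=-0.000094-0.000118i  product +0.000002-0.000009i
Accumulated sum -0.357772+0.000000i; after 4π/(2l+1) scaling, -0.264464+0.000000i ⇒ P_8 = -0.264464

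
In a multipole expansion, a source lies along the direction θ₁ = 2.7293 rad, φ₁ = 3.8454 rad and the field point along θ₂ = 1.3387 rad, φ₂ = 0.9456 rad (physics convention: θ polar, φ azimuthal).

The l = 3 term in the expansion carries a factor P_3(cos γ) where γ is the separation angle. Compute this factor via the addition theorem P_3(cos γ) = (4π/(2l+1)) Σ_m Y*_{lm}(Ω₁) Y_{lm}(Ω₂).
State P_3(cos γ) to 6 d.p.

0.372255

Addition theorem: P_3(cos γ) = (4π/7) Σ_m Y*_{lm}(Ω₁) Y_{lm}(Ω₂), m = −3…3:
  term(m=-3) = -0.00772 + 0.00685j   from Y*(Ω₁)=0.01382 - 0.02302j, Y(Ω₂)=-0.36683 - 0.11540j
  term(m=-2) = -0.02964 + 0.01556j   from Y*(Ω₁)=-0.02443 - 0.14835j, Y(Ω₂)=-0.07012 - 0.21131j
  term(m=-1) = 0.09299 - 0.02293j   from Y*(Ω₁)=-0.31566 - 0.26793j, Y(Ω₂)=-0.13538 + 0.18756j
  term(m=+0) = 0.09611 + 0.00000j   from Y*(Ω₁)=-0.40931 + 0.00000j, Y(Ω₂)=-0.23480 + 0.00000j
  term(m=+1) = 0.09299 + 0.02293j   from Y*(Ω₁)=0.31566 - 0.26793j, Y(Ω₂)=0.13538 + 0.18756j
  term(m=+2) = -0.02964 - 0.01556j   from Y*(Ω₁)=-0.02443 + 0.14835j, Y(Ω₂)=-0.07012 + 0.21131j
  term(m=+3) = -0.00772 - 0.00685j   from Y*(Ω₁)=-0.01382 - 0.02302j, Y(Ω₂)=0.36683 - 0.11540j
Accumulated sum 0.20736 - 0.00000j; after 4π/(2l+1) scaling, 0.37225 - 0.00000j ⇒ P_3 = 0.372255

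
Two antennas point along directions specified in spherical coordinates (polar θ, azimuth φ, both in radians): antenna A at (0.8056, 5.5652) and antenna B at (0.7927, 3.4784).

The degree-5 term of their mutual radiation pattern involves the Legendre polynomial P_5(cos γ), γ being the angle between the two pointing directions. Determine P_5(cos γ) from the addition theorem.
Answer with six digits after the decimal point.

Summing Y*_{l m}(θ₁,φ₁)·Y_{l m}(θ₂,φ₂) over m ∈ [−5, 5]; prefactor 4π/(2·5+1) = 1.142397:
  m=-5: Y*=-0.08163 + 0.03927j  Y=0.00961 + 0.08453j  product -0.00410 - 0.00652j
  m=-4: Y*=-0.26517 - 0.07329j  Y=0.05878 - 0.25854j  product -0.03453 + 0.06425j
  m=-3: Y*=-0.23716 - 0.35951j  Y=-0.22816 + 0.36362j  product 0.18484 - 0.00421j
  m=-2: Y*=0.03607 - 0.26590j  Y=0.22550 - 0.17999j  product -0.03972 - 0.06645j
  m=-1: Y*=-0.15359 + 0.13416j  Y=0.17224 - 0.06031j  product -0.01836 + 0.03237j
  m=+0: Y*=-0.33075 + 0.00000j  Y=-0.34441 + 0.00000j  product 0.11392 + 0.00000j
  m=+1: Y*=0.15359 + 0.13416j  Y=-0.17224 - 0.06031j  product -0.01836 - 0.03237j
  m=+2: Y*=0.03607 + 0.26590j  Y=0.22550 + 0.17999j  product -0.03972 + 0.06645j
  m=+3: Y*=0.23716 - 0.35951j  Y=0.22816 + 0.36362j  product 0.18484 + 0.00421j
  m=+4: Y*=-0.26517 + 0.07329j  Y=0.05878 + 0.25854j  product -0.03453 - 0.06425j
  m=+5: Y*=0.08163 + 0.03927j  Y=-0.00961 + 0.08453j  product -0.00410 + 0.00652j
Accumulated sum 0.29014 - 0.00000j; after 4π/(2l+1) scaling, 0.33145 - 0.00000j ⇒ P_5 = 0.331454

0.331454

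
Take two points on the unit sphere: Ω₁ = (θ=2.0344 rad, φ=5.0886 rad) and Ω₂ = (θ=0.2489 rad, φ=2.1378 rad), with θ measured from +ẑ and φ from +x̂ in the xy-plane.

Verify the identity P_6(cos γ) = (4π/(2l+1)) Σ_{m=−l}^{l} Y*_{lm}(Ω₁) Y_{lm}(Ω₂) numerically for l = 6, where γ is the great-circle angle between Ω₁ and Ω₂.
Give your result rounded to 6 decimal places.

0.035490

Addition theorem: P_6(cos γ) = (4π/13) Σ_m Y*_{lm}(Ω₁) Y_{lm}(Ω₂), m = −6…6:
  m=-6: Y*=0.15679 - 0.19134j  Y=0.00010 - 0.00003j  product 0.00001 - 0.00002j
  m=-5: Y*=-0.40796 - 0.13080j  Y=-0.00044 + 0.00140j  product 0.00036 - 0.00051j
  m=-4: Y*=0.01805 + 0.27335j  Y=-0.00787 - 0.00940j  product 0.00243 - 0.00232j
  m=-3: Y*=-0.15079 + 0.07139j  Y=0.06861 - 0.00899j  product -0.00970 + 0.00625j
  m=-2: Y*=0.24345 + 0.22790j  Y=-0.11044 + 0.23655j  product -0.08080 + 0.03242j
  m=-1: Y*=-0.01941 + 0.04913j  Y=-0.31364 - 0.49257j  product 0.03029 - 0.00585j
  m=+0: Y*=0.33360 + 0.00000j  Y=0.45424 + 0.00000j  product 0.15153 + 0.00000j
  m=+1: Y*=0.01941 + 0.04913j  Y=0.31364 - 0.49257j  product 0.03029 + 0.00585j
  m=+2: Y*=0.24345 - 0.22790j  Y=-0.11044 - 0.23655j  product -0.08080 - 0.03242j
  m=+3: Y*=0.15079 + 0.07139j  Y=-0.06861 - 0.00899j  product -0.00970 - 0.00625j
  m=+4: Y*=0.01805 - 0.27335j  Y=-0.00787 + 0.00940j  product 0.00243 + 0.00232j
  m=+5: Y*=0.40796 - 0.13080j  Y=0.00044 + 0.00140j  product 0.00036 + 0.00051j
  m=+6: Y*=0.15679 + 0.19134j  Y=0.00010 + 0.00003j  product 0.00001 + 0.00002j
Σ over m = 0.03671 + 0.00000j; ×(4π/13) → 0.03549 + 0.00000j. Real part: 0.035490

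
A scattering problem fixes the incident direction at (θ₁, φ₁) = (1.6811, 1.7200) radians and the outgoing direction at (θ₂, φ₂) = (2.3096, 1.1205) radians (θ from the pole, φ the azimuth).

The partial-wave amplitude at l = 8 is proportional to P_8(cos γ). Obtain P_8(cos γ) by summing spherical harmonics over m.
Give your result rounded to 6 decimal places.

0.317813

Expand P_8 via completeness: Σ_{m} conj(Y_{8,m}) at Ω₁ times Y_{8,m} at Ω₂ —
  m=-8: 0.18079 + 0.45639j × -0.04119 - 0.02045j = 0.00189 - 0.02249j  (running Σ = 0.00189 - 0.02249j)
  m=-7: -0.18804 + 0.10926j × -0.00176 + 0.16754j = -0.01798 - 0.03170j  (running Σ = -0.01609 - 0.05419j)
  m=-6: 0.18569 + 0.23171j × 0.32259 - 0.15180j = 0.09507 + 0.04656j  (running Σ = 0.07899 - 0.00763j)
  m=-5: -0.16608 + 0.17970j × -0.35727 - 0.28932j = 0.11133 - 0.01615j  (running Σ = 0.19031 - 0.02378j)
  m=-4: 0.18964 + 0.12886j × -0.05944 + 0.25343j = -0.04393 + 0.04040j  (running Σ = 0.14638 + 0.01662j)
  m=-3: -0.10994 + 0.22900j × -0.17868 + 0.03994j = 0.01050 - 0.04531j  (running Σ = 0.15688 - 0.02869j)
  m=-2: 0.18909 + 0.05816j × 0.23067 + 0.29104j = 0.02669 + 0.06845j  (running Σ = 0.18357 + 0.03976j)
  m=-1: -0.03822 + 0.25428j × -0.00699 + 0.01446j = -0.00341 - 0.00233j  (running Σ = 0.18016 + 0.03743j)
  m=0: 0.18835 + 0.00000j × 0.36962 + 0.00000j = 0.06962 + 0.00000j  (running Σ = 0.24978 + 0.03743j)
  m=1: 0.03822 + 0.25428j × 0.00699 + 0.01446j = -0.00341 + 0.00233j  (running Σ = 0.24637 + 0.03976j)
  m=2: 0.18909 - 0.05816j × 0.23067 - 0.29104j = 0.02669 - 0.06845j  (running Σ = 0.27306 - 0.02869j)
  m=3: 0.10994 + 0.22900j × 0.17868 + 0.03994j = 0.01050 + 0.04531j  (running Σ = 0.28356 + 0.01662j)
  m=4: 0.18964 - 0.12886j × -0.05944 - 0.25343j = -0.04393 - 0.04040j  (running Σ = 0.23963 - 0.02378j)
  m=5: 0.16608 + 0.17970j × 0.35727 - 0.28932j = 0.11133 + 0.01615j  (running Σ = 0.35096 - 0.00763j)
  m=6: 0.18569 - 0.23171j × 0.32259 + 0.15180j = 0.09507 - 0.04656j  (running Σ = 0.44603 - 0.05419j)
  m=7: 0.18804 + 0.10926j × 0.00176 + 0.16754j = -0.01798 + 0.03170j  (running Σ = 0.42806 - 0.02249j)
  m=8: 0.18079 - 0.45639j × -0.04119 + 0.02045j = 0.00189 + 0.02249j  (running Σ = 0.42994 - 0.00000j)
Σ over m = 0.42994 - 0.00000j; ×(4π/17) → 0.31781 - 0.00000j. Real part: 0.317813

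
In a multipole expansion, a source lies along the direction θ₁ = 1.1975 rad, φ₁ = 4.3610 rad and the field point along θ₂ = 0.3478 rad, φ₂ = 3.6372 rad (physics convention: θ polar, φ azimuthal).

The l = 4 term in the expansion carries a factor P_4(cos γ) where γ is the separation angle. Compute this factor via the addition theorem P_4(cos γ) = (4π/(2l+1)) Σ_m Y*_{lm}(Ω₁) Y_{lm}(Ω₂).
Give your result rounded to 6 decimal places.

Term-by-term m-sum for l=4 (normalisation 4π/9 = 1.396263):
  term(m=-4) = (-0.001926, 0.000485)   from Y*(Ω₁)=(0.054717, -0.328119), Y(Ω₂)=(-0.002389, -0.005473)
  term(m=-3) = (-0.009703, 0.014164)   from Y*(Ω₁)=(0.320410, 0.182023), Y(Ω₂)=(-0.003908, 0.046426)
  term(m=-2) = (-0.000496, -0.004005)   from Y*(Ω₁)=(0.015276, -0.012939), Y(Ω₂)=(0.110390, -0.168644)
  term(m=-1) = (-0.120314, -0.106335)   from Y*(Ω₁)=(0.114407, 0.312072), Y(Ω₂)=(-0.424962, 0.229740)
  term(m=+0) = (-0.015875, -0.000000)   from Y*(Ω₁)=(-0.039226, -0.000000), Y(Ω₂)=(0.404703, 0.000000)
  term(m=+1) = (-0.120314, 0.106335)   from Y*(Ω₁)=(-0.114407, 0.312072), Y(Ω₂)=(0.424962, 0.229740)
  term(m=+2) = (-0.000496, 0.004005)   from Y*(Ω₁)=(0.015276, 0.012939), Y(Ω₂)=(0.110390, 0.168644)
  term(m=+3) = (-0.009703, -0.014164)   from Y*(Ω₁)=(-0.320410, 0.182023), Y(Ω₂)=(0.003908, 0.046426)
  term(m=+4) = (-0.001926, -0.000485)   from Y*(Ω₁)=(0.054717, 0.328119), Y(Ω₂)=(-0.002389, 0.005473)
Σ over m = (-0.280753, -0.000000); ×(4π/9) → (-0.392005, -0.000000). Real part: -0.392005

-0.392005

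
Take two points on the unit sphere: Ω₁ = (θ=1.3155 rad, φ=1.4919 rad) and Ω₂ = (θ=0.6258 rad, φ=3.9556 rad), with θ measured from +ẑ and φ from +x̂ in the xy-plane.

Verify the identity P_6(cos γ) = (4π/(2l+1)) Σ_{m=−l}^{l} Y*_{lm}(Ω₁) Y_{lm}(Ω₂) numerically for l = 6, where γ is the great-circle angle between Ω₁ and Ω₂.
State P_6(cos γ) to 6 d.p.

-0.003931

Term-by-term m-sum for l=6 (normalisation 4π/13 = 0.966644):
  m=-6: -0.35284 + 0.18073j × 0.00333 + 0.01922j = -0.00465 - 0.00618j  (running Σ = -0.00465 - 0.00618j)
  m=-5: 0.13775 + 0.33089j × 0.05603 - 0.07488j = 0.03249 + 0.00822j  (running Σ = 0.02784 + 0.00204j)
  m=-4: -0.08874 + 0.02897j × -0.25977 + 0.02986j = 0.02219 - 0.01018j  (running Σ = 0.05003 - 0.00813j)
  m=-3: 0.08031 + 0.33296j × 0.34306 + 0.28870j = -0.06857 + 0.13741j  (running Σ = -0.01854 + 0.12928j)
  m=-2: 0.00412 - 0.00066j × -0.02183 - 0.38109j = -0.00034 - 0.00156j  (running Σ = -0.01888 + 0.12772j)
  m=-1: 0.02556 + 0.32324j × 0.06270 - 0.06639j = 0.02306 + 0.01857j  (running Σ = 0.00418 + 0.14629j)
  m=0: 0.03019 + 0.00000j × -0.41151 + 0.00000j = -0.01242 + 0.00000j  (running Σ = -0.00825 + 0.14629j)
  m=1: -0.02556 + 0.32324j × -0.06270 - 0.06639j = 0.02306 - 0.01857j  (running Σ = 0.01482 + 0.12772j)
  m=2: 0.00412 + 0.00066j × -0.02183 + 0.38109j = -0.00034 + 0.00156j  (running Σ = 0.01448 + 0.12928j)
  m=3: -0.08031 + 0.33296j × -0.34306 + 0.28870j = -0.06857 - 0.13741j  (running Σ = -0.05410 - 0.00813j)
  m=4: -0.08874 - 0.02897j × -0.25977 - 0.02986j = 0.02219 + 0.01018j  (running Σ = -0.03191 + 0.00204j)
  m=5: -0.13775 + 0.33089j × -0.05603 - 0.07488j = 0.03249 - 0.00822j  (running Σ = 0.00058 - 0.00618j)
  m=6: -0.35284 - 0.18073j × 0.00333 - 0.01922j = -0.00465 + 0.00618j  (running Σ = -0.00407 - 0.00000j)
Total Σ_m = -0.00407 - 0.00000j. Multiply by 0.966644: -0.00393 - 0.00000j. P_6(cos γ) = -0.003931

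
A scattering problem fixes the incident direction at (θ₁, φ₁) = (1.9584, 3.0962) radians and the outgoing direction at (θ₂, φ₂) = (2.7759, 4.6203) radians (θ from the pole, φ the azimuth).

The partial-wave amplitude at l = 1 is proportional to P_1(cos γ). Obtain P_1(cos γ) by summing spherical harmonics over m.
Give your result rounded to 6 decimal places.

0.368432

Summing Y*_{l m}(θ₁,φ₁)·Y_{l m}(θ₂,φ₂) over m ∈ [−1, 1]; prefactor 4π/(2·1+1) = 4.188790:
  [-1]  conj(Y_{1,-1})(Ω₁) = -0.31954 + 0.01451j ; Y_{1,-1}(Ω₂) = -0.01136 + 0.12302j ; Δ = 0.00184 - 0.03948j
  [+0]  conj(Y_{1,0})(Ω₁) = -0.18468 + 0.00000j ; Y_{1,0}(Ω₂) = -0.45629 + 0.00000j ; Δ = 0.08427 + 0.00000j
  [+1]  conj(Y_{1,1})(Ω₁) = 0.31954 + 0.01451j ; Y_{1,1}(Ω₂) = 0.01136 + 0.12302j ; Δ = 0.00184 + 0.03948j
Σ over m = 0.08796 + 0.00000j; ×(4π/3) → 0.36843 + 0.00000j. Real part: 0.368432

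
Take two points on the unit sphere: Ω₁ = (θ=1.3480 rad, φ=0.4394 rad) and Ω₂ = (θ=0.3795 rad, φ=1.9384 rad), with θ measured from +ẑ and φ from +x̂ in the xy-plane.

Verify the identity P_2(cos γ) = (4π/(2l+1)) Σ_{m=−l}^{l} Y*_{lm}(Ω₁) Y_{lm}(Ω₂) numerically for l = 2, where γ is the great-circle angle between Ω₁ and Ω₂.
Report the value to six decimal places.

Term-by-term m-sum for l=2 (normalisation 4π/5 = 2.513274):
  m=-2: Y*=(0.234439, 0.282900)  Y=(-0.039318, 0.035557)  product (-0.019277, -0.002787)
  m=-1: Y*=(0.150667, 0.070821)  Y=(-0.095535, -0.248073)  product (0.003175, -0.044142)
  m=+0: Y*=(-0.269197, -0.000000)  Y=(0.500932, 0.000000)  product (-0.134850, -0.000000)
  m=+1: Y*=(-0.150667, 0.070821)  Y=(0.095535, -0.248073)  product (0.003175, 0.044142)
  m=+2: Y*=(0.234439, -0.282900)  Y=(-0.039318, -0.035557)  product (-0.019277, 0.002787)
Total Σ_m = (-0.167054, 0.000000). Multiply by 2.513274: (-0.419852, 0.000000). P_2(cos γ) = -0.419852

-0.419852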